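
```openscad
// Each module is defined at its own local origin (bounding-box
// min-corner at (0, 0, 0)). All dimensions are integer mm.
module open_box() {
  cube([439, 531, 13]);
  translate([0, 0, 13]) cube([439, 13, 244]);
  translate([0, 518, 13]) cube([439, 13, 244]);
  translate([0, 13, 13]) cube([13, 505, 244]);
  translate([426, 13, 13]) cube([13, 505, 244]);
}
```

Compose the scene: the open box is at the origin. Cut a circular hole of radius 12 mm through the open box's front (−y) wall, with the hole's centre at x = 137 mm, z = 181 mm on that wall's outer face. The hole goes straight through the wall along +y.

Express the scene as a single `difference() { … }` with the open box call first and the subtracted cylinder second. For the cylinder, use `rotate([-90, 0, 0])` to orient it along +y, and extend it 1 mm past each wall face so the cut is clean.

difference() {
  open_box();
  translate([137, -1, 181]) rotate([-90, 0, 0]) cylinder(h = 15, r = 12);
}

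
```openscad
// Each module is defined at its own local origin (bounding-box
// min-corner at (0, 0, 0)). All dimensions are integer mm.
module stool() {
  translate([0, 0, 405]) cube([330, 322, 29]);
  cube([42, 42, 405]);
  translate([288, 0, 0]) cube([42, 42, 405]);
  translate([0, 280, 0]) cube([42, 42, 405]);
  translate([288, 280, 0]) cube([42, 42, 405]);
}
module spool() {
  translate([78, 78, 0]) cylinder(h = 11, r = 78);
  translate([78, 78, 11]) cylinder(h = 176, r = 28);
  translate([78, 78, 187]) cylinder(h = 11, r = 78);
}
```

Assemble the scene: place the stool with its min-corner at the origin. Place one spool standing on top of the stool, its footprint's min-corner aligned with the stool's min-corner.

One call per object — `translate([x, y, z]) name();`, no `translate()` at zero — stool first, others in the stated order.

stool();
translate([0, 0, 434]) spool();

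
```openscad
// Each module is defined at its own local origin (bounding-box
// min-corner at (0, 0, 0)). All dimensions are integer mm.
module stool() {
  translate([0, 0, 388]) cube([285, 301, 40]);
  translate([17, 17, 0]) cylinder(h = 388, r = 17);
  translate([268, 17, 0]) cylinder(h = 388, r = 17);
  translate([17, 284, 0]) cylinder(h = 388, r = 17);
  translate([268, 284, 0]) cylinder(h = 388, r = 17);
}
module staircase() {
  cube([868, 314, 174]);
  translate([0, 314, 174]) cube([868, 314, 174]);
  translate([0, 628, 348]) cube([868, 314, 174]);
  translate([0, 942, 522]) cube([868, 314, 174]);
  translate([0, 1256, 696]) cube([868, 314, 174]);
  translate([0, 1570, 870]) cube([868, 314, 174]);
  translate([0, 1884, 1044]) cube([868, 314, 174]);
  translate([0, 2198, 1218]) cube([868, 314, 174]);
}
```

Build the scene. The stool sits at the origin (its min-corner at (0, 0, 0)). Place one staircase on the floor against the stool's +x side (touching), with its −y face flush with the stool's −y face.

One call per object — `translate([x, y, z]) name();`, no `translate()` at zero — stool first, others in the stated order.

stool();
translate([285, 0, 0]) staircase();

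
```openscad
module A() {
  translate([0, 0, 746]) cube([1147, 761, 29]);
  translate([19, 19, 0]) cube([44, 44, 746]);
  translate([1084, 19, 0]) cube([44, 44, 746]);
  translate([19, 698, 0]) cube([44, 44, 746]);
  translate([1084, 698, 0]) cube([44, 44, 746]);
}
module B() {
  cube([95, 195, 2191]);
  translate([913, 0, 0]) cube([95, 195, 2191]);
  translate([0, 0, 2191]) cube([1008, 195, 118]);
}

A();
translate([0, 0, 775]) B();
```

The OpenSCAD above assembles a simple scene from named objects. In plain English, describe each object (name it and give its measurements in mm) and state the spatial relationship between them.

A is a table with a 1147×761 mm rectangular top, 29 mm thick, top surface at z = 775 mm, supported by four 44×44 mm square legs, each inset 19 mm from the nearest pair of top edges, running from the floor.

B is a rectangular door frame: two vertical jambs of 95×195 mm section, 2191 mm tall, with a clear opening 818 mm wide between their inner faces. A header 118 mm tall and 195 mm deep lies on top of the jambs and spans the full outside width.

The door frame is on top of the table.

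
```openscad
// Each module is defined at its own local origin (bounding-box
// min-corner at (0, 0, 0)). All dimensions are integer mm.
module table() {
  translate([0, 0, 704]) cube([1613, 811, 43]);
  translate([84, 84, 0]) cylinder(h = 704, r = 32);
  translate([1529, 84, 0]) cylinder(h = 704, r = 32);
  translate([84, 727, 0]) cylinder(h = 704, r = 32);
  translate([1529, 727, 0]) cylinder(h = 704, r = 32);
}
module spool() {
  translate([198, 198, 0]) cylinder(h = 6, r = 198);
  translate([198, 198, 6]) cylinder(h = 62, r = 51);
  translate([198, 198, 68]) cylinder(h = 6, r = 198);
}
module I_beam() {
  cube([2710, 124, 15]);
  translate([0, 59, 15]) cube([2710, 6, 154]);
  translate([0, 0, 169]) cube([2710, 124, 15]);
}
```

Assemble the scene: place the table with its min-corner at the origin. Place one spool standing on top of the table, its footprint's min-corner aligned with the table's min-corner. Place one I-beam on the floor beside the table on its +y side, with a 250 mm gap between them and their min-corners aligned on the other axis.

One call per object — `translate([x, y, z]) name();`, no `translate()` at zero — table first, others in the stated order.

table();
translate([0, 0, 747]) spool();
translate([0, 1061, 0]) I_beam();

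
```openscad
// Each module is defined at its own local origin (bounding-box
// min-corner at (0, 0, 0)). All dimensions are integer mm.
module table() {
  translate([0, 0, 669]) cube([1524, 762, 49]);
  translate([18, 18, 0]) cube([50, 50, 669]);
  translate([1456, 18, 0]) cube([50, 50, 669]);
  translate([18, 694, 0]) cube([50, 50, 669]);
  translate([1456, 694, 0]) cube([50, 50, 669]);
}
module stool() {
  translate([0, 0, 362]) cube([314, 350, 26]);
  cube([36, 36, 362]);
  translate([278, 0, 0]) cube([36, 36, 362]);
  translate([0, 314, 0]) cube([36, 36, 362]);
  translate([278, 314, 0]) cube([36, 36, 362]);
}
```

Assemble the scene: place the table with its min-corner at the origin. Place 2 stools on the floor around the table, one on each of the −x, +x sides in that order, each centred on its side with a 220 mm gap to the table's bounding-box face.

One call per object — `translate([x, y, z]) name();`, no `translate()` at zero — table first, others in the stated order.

table();
translate([-534, 206, 0]) stool();
translate([1744, 206, 0]) stool();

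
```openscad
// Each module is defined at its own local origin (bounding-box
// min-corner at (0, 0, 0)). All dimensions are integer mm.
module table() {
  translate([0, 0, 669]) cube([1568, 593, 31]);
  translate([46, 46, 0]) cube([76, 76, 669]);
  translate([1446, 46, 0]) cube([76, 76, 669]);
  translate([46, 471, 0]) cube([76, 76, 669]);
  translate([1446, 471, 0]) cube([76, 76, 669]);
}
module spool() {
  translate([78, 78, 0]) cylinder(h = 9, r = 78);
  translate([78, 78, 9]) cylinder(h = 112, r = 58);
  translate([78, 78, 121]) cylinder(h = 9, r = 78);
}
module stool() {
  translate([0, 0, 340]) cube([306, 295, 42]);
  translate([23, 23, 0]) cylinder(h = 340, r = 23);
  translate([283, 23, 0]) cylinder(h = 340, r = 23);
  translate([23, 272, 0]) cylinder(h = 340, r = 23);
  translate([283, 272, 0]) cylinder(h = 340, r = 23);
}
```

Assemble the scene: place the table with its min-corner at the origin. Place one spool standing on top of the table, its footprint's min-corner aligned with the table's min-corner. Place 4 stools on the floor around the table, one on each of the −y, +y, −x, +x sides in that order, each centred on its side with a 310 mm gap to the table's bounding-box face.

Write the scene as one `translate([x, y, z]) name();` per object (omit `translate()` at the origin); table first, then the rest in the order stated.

table();
translate([0, 0, 700]) spool();
translate([631, -605, 0]) stool();
translate([631, 903, 0]) stool();
translate([-616, 149, 0]) stool();
translate([1878, 149, 0]) stool();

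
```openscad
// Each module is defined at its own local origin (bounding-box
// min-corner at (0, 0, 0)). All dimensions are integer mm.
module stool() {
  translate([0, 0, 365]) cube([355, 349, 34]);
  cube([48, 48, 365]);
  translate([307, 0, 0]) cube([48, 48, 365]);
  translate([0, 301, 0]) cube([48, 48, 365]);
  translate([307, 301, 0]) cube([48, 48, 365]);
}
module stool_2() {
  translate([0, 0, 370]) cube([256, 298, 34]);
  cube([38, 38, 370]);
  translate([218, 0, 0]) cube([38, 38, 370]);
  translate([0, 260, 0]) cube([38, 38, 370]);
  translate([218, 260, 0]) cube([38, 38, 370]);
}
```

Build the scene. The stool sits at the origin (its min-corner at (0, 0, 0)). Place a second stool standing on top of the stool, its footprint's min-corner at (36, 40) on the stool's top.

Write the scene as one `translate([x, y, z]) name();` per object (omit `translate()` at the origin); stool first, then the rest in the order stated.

stool();
translate([36, 40, 399]) stool_2();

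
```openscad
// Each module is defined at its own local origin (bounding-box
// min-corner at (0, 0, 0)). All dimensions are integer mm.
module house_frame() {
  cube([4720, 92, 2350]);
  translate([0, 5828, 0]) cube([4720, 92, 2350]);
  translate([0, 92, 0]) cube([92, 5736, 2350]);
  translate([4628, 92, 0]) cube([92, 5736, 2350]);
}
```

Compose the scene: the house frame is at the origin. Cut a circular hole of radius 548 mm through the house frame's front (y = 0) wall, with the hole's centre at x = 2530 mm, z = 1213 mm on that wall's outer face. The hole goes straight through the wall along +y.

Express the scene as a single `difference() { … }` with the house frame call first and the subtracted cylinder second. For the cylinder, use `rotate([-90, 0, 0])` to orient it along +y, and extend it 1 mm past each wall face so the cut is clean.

difference() {
  house_frame();
  translate([2530, -1, 1213]) rotate([-90, 0, 0]) cylinder(h = 94, r = 548);
}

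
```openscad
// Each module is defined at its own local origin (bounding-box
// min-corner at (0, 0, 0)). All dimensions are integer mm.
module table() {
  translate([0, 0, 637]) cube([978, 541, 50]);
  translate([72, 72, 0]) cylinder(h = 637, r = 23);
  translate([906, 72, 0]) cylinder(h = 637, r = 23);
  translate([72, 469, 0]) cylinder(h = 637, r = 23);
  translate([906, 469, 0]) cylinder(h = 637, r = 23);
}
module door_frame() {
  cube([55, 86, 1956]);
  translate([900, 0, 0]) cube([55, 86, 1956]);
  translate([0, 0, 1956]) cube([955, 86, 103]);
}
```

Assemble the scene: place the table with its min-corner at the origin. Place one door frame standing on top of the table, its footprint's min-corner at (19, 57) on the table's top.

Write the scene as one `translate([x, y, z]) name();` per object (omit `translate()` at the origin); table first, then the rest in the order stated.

table();
translate([19, 57, 687]) door_frame();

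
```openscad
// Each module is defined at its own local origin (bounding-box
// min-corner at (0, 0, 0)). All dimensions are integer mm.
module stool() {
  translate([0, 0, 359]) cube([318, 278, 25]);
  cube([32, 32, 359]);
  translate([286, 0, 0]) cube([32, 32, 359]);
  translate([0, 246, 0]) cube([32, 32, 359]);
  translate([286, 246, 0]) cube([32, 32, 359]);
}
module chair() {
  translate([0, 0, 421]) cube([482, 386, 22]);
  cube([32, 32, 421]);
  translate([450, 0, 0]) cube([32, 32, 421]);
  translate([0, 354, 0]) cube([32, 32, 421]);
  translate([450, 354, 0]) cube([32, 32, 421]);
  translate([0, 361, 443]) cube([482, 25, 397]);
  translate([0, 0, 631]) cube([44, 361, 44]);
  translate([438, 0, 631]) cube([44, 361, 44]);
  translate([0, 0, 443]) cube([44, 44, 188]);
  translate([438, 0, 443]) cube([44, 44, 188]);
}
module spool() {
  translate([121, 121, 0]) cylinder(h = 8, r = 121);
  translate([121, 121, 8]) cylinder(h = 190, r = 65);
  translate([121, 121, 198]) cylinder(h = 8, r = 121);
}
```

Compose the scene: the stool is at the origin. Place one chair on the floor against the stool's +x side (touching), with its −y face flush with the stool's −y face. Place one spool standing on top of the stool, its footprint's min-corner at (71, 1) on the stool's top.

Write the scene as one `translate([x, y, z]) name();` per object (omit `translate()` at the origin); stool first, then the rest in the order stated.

stool();
translate([318, 0, 0]) chair();
translate([71, 1, 384]) spool();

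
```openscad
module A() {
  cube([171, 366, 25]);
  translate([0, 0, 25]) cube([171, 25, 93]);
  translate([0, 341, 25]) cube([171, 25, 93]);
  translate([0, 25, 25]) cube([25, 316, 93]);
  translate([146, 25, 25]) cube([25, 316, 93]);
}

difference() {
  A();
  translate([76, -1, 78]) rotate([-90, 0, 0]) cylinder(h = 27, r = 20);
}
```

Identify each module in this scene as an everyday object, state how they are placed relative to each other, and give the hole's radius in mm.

A is an open box. The open box has a circular hole through its front wall. The hole's radius is 20 mm.

The subtracted cylinder has r = 20 mm.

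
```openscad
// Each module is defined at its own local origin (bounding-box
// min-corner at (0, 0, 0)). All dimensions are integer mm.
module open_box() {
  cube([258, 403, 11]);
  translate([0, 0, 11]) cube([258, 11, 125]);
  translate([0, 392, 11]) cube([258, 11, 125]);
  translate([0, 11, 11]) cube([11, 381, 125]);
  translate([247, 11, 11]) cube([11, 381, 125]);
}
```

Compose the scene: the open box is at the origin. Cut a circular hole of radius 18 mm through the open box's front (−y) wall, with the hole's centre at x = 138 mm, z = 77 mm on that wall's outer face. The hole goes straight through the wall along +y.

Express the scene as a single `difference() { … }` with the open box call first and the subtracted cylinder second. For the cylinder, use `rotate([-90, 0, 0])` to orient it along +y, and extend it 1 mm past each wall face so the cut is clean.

difference() {
  open_box();
  translate([138, -1, 77]) rotate([-90, 0, 0]) cylinder(h = 13, r = 18);
}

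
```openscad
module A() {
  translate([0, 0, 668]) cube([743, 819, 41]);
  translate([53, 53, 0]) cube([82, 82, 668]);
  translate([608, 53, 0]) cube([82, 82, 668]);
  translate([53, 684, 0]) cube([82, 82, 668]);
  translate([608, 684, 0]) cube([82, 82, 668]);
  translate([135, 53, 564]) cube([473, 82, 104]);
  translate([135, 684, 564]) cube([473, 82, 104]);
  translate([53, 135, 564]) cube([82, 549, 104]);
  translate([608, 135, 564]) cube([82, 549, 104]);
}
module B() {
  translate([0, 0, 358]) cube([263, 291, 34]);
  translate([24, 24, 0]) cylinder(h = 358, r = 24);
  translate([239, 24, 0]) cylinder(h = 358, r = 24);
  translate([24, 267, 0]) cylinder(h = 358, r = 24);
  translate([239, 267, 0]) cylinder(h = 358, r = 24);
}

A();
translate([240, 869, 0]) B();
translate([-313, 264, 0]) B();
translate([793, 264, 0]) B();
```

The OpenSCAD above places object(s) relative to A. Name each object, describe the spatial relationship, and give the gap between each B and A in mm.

Each stool's nearest face is 50 mm from the table's bounding box.

A is a table. B is a stool. Three stools sit around the table at the +y, −x, +x sides. The gap between each stool and the table is 50 mm.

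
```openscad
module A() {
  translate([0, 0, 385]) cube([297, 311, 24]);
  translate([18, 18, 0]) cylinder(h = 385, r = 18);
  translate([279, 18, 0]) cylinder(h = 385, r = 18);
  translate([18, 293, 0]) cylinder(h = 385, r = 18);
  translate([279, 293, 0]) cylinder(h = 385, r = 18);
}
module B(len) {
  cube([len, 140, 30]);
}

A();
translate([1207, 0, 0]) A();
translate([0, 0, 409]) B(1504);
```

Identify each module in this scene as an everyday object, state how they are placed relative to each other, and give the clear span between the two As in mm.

Second stool starts at x = 1207; first ends at x = 297; clear span = 1207 − 297 = 910 mm.

A is a stool. B is a beam. A beam spans the tops of two stools. The clear span between the two stools is 910 mm.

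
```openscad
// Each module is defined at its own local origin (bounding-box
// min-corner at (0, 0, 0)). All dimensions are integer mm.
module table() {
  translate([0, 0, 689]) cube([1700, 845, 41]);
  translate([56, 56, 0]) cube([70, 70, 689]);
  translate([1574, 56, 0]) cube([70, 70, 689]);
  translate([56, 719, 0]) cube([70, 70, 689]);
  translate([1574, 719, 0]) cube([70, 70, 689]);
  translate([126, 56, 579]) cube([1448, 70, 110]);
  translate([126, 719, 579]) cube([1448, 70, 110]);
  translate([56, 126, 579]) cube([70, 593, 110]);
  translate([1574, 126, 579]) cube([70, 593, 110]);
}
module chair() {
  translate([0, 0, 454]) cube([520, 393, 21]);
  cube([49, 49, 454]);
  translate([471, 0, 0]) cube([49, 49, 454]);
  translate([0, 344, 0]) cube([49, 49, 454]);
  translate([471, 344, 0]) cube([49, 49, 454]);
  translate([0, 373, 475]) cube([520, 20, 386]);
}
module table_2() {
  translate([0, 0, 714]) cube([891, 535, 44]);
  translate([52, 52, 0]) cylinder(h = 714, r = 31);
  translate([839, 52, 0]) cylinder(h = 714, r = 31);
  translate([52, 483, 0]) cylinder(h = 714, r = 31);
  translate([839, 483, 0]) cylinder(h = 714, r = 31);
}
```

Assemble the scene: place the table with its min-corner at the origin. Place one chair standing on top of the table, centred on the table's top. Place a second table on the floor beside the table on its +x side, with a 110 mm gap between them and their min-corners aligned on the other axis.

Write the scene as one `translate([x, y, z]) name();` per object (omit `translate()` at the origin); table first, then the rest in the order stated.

table();
translate([590, 226, 730]) chair();
translate([1810, 0, 0]) table_2();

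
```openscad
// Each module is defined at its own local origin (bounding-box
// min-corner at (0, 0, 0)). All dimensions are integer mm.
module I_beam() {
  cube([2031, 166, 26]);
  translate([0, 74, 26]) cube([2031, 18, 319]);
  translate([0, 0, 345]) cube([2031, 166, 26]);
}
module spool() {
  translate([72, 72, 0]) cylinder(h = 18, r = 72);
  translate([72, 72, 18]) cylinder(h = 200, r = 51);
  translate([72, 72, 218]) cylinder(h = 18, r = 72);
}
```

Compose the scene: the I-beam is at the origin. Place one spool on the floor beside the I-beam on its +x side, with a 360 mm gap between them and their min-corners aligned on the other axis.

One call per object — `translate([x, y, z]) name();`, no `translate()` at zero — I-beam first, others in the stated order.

I_beam();
translate([2391, 0, 0]) spool();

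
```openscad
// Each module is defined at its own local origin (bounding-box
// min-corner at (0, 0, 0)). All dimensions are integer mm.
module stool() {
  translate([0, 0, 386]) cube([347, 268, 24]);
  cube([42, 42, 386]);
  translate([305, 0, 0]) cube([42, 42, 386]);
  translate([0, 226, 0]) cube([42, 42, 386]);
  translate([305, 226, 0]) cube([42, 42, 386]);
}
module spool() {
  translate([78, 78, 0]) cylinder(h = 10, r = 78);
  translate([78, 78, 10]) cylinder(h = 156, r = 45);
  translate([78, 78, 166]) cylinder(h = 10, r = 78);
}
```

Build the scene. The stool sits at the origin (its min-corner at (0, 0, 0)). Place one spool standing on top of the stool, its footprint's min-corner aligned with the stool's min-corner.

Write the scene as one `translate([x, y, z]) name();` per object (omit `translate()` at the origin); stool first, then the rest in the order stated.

stool();
translate([0, 0, 410]) spool();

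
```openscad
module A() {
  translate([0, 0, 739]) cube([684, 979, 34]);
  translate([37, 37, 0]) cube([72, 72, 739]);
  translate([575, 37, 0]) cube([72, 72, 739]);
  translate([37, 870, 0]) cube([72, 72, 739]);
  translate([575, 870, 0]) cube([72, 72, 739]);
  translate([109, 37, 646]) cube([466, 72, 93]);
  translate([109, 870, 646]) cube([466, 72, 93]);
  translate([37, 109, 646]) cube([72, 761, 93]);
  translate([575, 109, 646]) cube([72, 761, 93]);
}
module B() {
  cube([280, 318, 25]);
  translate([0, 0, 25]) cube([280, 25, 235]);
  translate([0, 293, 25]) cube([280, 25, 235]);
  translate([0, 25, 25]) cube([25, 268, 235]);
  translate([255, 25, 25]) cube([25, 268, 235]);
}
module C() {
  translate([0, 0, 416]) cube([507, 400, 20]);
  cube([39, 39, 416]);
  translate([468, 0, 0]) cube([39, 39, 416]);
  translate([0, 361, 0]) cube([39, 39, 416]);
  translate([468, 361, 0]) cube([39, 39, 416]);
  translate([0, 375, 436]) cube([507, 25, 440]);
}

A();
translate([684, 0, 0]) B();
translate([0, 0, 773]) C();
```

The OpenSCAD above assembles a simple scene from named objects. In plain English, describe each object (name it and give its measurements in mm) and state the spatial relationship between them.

A is a table: top 684 mm (x) × 979 mm (y), 34 mm thick, upper face at z = 773 mm, on four 72×72 mm square legs, each inset 37 mm from the nearest pair of top edges, running from z = 0 to the bottom of the top. Four apron rails, 72 mm thick and 93 mm tall, run between adjacent legs with their top edges flush with the underside of the top and their outer faces flush with the legs' outer faces.

B is an open-topped rectangular box: outside dimensions 280×318×260 mm, with a uniform wall and base thickness of 25 mm. The base is a full 280×318 slab on the floor; four walls sit on top of the base. The front and back walls (the −y and +y sides) span the full width; the two side walls fit between them.

C is a chair: 507×400 mm seat, 20 mm thick, top at z = 436 mm, on four 39 mm square corner legs flush with the seat edges. A 25 mm thick backrest slab spans the full seat width, extending 440 mm above the seat top, its back face flush with the seat's +y edge.

The open box is against the table's +x side, with their −y faces flush. The chair is on top of the table.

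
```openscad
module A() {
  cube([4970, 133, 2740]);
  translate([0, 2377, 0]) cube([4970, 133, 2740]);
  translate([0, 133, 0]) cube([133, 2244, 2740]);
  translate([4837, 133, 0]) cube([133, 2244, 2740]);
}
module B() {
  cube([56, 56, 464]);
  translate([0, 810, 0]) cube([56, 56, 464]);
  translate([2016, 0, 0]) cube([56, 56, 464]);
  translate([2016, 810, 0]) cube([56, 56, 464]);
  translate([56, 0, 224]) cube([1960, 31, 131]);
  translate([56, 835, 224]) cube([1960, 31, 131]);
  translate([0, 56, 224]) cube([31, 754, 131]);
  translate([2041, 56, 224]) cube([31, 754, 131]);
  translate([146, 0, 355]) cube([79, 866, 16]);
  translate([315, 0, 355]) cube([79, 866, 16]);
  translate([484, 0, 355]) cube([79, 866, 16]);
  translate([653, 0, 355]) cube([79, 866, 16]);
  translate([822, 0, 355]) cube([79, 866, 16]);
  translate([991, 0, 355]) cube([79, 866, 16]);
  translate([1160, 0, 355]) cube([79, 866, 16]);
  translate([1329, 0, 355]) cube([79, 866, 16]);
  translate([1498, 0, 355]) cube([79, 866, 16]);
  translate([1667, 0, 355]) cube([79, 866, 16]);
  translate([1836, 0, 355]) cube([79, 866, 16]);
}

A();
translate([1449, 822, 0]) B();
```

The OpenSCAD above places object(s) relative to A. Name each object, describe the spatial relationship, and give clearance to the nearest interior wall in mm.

A is a house frame. B is a bed frame. The bed frame sits inside the house frame, centred. The clearance to the nearest interior wall is 689 mm.

Clearances: x = 1316, y = 689; minimum 689 mm.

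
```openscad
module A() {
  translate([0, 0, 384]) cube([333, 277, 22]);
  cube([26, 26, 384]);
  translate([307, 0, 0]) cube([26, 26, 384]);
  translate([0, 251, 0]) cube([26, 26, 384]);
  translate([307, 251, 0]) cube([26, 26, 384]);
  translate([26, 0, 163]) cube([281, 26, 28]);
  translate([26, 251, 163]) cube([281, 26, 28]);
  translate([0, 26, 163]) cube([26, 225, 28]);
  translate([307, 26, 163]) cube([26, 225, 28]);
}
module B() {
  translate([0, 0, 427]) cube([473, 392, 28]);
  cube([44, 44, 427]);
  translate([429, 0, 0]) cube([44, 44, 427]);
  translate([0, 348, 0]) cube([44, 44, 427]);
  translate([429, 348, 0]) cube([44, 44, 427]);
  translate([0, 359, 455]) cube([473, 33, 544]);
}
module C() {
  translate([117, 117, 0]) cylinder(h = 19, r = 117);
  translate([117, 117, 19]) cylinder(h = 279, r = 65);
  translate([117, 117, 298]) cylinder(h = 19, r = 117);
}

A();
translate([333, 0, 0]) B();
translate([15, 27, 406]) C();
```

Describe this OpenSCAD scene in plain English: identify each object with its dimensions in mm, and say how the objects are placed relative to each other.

A is a four-legged stool. The seat is 333×277 mm, 22 mm thick, top at z = 406 mm. It stands on four square legs, each 26×26 mm in cross-section, from z = 0 to the seat underside, each flush with a corner of the seat. Four stretchers, 26 mm wide and 28 mm tall, connect adjacent legs with their undersides at z = 163 mm, each running between the inner faces of the legs it joins and aligned with the legs' outer faces on the other axis.

B is a chair. The seat is a 473×392×28 mm slab with its top at z = 455 mm, on four 44×44 mm corner legs (flush with the seat edges, standing on z = 0). A flat backrest 33 mm thick, 544 mm tall, spans the full seat width and rises from the seat top along its +y edge, rear face flush with the rear of the seat.

C is a spool: two coaxial disc flanges of radius 117 mm and thickness 19 mm, joined by a core cylinder of radius 65 mm and height 279 mm. The lower flange rests on z = 0 and the three cylinders share a vertical axis.

The chair is against the stool's +x side, with their −y faces flush. The spool is on top of the stool.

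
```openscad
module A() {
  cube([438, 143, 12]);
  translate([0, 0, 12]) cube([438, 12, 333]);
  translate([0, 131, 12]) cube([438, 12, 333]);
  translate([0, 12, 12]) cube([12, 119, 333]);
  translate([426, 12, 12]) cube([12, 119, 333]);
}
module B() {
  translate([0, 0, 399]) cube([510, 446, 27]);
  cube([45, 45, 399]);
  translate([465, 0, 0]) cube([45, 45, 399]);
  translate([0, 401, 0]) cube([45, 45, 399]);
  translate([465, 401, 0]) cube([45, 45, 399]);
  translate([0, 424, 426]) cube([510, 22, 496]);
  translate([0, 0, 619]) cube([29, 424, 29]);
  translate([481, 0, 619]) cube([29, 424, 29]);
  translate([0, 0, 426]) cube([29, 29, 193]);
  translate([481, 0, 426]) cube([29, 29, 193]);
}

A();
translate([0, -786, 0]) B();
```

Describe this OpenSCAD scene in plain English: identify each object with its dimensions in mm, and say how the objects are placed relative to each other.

A is an open-topped rectangular box: outside dimensions 438×143×345 mm, with a uniform wall and base thickness of 12 mm. The base is a full 438×143 slab on the floor; four walls sit on top of the base. The front and back walls (the −y and +y sides) span the full width; the two side walls fit between them.

B is a chair: 510×446 mm seat, 27 mm thick, top at z = 426 mm, on four 45 mm square corner legs flush with the seat edges. A 22 mm thick backrest slab spans the full seat width, extending 496 mm above the seat top, its back face flush with the seat's +y edge. Two armrests of 29×29 mm section run along each side from the seat's front edge to the front of the backrest, top faces 222 mm above the seat top and outer faces flush with the seat's x-edges; a 29×29 mm post under the front of each armrest stands on the seat at the front corner.

The chair is on the floor beside the open box on its −y side.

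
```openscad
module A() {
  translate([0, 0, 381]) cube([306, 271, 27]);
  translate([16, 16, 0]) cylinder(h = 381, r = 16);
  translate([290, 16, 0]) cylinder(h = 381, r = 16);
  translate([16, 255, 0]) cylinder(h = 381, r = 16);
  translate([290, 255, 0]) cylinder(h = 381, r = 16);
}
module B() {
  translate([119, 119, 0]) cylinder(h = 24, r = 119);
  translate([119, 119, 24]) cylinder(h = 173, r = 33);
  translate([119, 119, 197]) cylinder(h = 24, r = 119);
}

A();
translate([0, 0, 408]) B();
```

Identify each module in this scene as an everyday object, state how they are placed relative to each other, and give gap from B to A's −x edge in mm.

The spool's min-x is at 0; the stool's min-x is 0; gap = 0 mm.

A is a stool. B is a spool. The spool is on top of the stool. The gap from the spool to the stool's −x edge is 0 mm.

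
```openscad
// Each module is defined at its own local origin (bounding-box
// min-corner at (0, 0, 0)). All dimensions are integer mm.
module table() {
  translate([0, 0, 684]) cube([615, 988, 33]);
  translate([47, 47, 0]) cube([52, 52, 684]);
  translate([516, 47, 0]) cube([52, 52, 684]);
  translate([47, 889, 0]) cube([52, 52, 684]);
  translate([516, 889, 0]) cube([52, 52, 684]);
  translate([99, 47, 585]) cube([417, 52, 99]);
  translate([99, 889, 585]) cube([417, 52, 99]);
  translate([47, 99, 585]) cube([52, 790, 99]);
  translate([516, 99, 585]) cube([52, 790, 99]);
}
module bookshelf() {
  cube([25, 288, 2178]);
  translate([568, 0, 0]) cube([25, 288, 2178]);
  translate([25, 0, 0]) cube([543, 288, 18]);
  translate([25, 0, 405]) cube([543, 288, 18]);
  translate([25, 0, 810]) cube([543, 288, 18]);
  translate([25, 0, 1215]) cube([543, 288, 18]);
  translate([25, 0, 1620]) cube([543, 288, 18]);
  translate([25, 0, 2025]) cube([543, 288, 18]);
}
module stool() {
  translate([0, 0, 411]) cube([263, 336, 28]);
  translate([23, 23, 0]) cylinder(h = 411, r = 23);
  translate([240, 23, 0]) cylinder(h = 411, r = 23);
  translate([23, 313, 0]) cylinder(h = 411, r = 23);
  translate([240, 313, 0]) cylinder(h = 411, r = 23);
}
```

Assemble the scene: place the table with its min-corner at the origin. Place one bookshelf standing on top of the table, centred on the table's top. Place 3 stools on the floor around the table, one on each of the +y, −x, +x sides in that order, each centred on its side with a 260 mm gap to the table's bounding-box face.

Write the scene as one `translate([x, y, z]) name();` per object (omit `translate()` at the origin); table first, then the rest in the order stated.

table();
translate([11, 350, 717]) bookshelf();
translate([176, 1248, 0]) stool();
translate([-523, 326, 0]) stool();
translate([875, 326, 0]) stool();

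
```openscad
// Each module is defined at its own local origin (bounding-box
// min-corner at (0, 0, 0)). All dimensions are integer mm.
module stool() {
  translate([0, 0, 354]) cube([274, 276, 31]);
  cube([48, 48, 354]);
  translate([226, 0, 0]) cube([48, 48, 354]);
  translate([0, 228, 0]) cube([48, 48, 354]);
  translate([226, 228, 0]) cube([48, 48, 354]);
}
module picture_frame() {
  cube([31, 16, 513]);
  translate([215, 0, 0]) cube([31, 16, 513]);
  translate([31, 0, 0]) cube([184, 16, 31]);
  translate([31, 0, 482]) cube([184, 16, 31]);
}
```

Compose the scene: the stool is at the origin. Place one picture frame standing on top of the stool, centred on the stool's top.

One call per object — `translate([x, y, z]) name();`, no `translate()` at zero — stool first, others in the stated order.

stool();
translate([14, 130, 385]) picture_frame();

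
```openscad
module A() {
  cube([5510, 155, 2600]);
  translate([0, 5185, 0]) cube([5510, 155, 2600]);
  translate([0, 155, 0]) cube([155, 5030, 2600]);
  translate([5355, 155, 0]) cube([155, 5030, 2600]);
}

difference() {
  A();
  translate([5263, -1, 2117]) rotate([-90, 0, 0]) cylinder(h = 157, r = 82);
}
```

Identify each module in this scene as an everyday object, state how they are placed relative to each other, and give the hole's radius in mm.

A is a house frame. The house frame has a circular hole through its front wall. The hole's radius is 82 mm.

The subtracted cylinder has r = 82 mm.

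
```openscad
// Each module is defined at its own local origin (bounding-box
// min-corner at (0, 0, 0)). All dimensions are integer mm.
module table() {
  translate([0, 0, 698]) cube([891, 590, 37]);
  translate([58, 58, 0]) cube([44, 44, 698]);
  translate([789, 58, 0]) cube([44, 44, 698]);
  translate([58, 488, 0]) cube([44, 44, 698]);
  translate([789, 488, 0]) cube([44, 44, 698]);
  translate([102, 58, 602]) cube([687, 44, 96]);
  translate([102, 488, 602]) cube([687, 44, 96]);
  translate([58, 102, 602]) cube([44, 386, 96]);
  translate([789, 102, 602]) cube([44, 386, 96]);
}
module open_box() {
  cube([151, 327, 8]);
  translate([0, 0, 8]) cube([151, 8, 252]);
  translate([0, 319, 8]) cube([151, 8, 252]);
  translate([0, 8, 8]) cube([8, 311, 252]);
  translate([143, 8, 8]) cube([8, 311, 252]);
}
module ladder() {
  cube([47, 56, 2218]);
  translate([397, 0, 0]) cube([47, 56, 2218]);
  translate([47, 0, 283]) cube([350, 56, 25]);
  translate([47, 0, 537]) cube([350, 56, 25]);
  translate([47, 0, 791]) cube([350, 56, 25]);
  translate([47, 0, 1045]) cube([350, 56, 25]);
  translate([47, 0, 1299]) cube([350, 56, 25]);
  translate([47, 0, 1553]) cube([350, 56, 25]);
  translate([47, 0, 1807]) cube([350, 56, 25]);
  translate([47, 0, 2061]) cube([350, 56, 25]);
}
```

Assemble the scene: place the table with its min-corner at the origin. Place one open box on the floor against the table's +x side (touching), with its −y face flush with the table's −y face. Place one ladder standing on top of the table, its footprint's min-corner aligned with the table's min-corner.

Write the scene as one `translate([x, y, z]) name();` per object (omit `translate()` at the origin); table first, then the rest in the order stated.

table();
translate([891, 0, 0]) open_box();
translate([0, 0, 735]) ladder();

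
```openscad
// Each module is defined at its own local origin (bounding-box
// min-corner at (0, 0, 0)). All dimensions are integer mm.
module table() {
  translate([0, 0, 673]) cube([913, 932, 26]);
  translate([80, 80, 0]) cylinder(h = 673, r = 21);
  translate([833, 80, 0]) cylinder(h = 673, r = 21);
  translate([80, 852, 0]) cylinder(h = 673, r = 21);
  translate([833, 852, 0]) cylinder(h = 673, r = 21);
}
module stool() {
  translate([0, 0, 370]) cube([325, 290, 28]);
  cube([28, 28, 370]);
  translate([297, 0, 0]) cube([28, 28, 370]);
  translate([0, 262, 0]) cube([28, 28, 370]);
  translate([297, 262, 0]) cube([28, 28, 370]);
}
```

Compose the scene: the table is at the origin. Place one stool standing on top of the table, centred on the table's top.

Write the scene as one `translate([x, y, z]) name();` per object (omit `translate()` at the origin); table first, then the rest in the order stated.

table();
translate([294, 321, 699]) stool();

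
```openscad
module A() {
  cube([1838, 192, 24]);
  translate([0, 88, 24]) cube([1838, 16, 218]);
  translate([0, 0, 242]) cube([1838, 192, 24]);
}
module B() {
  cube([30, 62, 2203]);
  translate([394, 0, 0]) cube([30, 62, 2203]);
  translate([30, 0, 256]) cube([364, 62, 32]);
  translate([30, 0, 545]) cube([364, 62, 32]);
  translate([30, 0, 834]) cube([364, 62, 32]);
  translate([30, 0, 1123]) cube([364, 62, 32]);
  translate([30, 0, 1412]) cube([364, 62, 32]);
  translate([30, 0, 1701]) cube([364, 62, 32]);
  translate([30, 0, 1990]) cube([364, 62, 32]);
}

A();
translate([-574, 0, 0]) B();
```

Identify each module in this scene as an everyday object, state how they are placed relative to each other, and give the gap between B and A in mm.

The ladder's nearest face is 150 mm from the I-beam's −x face.

A is an I-beam. B is a ladder. The ladder is on the floor beside the I-beam on its −x side. The gap between the ladder and the I-beam is 150 mm.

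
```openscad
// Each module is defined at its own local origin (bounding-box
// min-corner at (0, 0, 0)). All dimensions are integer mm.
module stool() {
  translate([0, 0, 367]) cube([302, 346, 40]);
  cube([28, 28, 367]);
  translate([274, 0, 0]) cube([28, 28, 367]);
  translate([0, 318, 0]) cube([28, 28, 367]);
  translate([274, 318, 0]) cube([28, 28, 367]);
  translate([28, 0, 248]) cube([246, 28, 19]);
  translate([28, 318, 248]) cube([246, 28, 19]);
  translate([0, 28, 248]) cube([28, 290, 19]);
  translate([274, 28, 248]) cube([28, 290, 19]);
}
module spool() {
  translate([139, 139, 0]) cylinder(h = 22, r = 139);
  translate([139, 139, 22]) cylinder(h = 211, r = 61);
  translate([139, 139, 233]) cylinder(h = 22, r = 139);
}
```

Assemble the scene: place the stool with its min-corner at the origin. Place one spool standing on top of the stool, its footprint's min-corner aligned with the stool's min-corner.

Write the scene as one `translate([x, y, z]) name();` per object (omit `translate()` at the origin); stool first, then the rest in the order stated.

stool();
translate([0, 0, 407]) spool();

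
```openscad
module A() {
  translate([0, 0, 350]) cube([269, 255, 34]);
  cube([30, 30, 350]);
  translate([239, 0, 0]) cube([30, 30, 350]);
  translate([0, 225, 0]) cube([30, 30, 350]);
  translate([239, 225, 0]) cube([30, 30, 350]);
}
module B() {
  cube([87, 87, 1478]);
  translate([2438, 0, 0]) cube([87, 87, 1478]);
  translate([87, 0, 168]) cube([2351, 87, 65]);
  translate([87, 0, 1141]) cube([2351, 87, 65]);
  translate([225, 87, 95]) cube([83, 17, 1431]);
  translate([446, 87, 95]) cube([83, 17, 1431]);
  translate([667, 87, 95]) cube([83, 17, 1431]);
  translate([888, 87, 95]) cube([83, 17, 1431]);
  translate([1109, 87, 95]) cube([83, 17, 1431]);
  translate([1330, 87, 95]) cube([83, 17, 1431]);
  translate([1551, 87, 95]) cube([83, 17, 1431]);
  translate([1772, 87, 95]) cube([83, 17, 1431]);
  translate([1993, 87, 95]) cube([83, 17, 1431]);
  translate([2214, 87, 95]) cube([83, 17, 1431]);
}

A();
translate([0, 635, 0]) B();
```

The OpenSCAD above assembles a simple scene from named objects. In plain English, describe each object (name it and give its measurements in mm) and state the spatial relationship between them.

A is a simple wooden stool: a rectangular seat 269 mm (x) by 255 mm (y), 34 mm thick, top face at z = 384 mm, on four square legs, each 30×30 mm in cross-section. The legs rest on z = 0, each flush with a corner of the seat.

B is a fence section. Two 87×87 mm posts, 1478 mm tall, stand on the floor with a clear span of 2351 mm between their inner faces. Two horizontal rails of 87×65 mm section span the gap between the posts with their undersides at z = 168 mm and z = 1141 mm, flush with the posts' −y face. 10 pickets, each 83 mm wide, 17 mm thick and 1431 mm tall, are fixed to the +y face of the rails with their bottoms at z = 95 mm, evenly spaced across the span with equal gaps (rounded down to the nearest mm) at the −x end and between each pair — any rounding remainder accumulates at the +x end.

The fence section is on the floor beside the stool on its +y side.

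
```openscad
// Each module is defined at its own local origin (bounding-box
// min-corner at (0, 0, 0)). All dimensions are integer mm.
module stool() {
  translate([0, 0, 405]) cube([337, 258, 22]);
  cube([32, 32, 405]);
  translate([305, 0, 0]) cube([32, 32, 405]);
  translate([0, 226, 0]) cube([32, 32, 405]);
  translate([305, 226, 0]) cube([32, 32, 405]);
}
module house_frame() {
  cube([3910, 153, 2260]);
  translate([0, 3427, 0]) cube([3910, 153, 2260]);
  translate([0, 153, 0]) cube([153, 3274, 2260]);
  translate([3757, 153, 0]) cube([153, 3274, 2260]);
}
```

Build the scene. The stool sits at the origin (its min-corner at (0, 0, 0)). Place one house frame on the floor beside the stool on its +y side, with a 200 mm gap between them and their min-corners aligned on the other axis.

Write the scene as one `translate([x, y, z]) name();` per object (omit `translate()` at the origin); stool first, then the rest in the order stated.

stool();
translate([0, 458, 0]) house_frame();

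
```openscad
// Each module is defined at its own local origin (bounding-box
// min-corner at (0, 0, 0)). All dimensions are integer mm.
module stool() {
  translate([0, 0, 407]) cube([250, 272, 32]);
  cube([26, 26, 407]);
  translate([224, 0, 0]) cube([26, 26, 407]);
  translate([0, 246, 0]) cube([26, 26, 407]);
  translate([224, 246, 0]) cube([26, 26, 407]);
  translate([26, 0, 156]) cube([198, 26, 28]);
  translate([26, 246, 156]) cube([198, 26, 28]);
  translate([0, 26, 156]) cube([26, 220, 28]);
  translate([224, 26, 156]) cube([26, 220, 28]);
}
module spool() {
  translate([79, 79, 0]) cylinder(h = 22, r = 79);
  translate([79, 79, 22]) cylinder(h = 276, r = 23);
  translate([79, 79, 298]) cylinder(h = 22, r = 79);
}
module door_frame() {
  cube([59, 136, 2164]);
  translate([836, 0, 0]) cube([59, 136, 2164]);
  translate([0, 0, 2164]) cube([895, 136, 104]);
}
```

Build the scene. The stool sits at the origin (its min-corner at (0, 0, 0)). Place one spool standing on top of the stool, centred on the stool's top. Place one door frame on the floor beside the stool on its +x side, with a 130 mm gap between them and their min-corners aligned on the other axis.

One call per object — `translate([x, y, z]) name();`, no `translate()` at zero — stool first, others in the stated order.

stool();
translate([46, 57, 439]) spool();
translate([380, 0, 0]) door_frame();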